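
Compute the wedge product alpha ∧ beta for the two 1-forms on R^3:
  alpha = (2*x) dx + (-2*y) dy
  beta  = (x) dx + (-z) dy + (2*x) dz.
alpha ∧ beta = (2*x*(y - z)) dx ∧ dy + (4*x^2) dx ∧ dz + (-4*x*y) dy ∧ dz

Distribute the wedge, using dx_i ∧ dx_j = -dx_j ∧ dx_i and dx_i ∧ dx_i = 0. For each pair (i, j) with i < j, the coefficient of dx_i ∧ dx_j in alpha ∧ beta is (alpha_i * beta_j - alpha_j * beta_i). Collecting: alpha ∧ beta = (2*x*(y - z)) dx ∧ dy + (4*x^2) dx ∧ dz + (-4*x*y) dy ∧ dz.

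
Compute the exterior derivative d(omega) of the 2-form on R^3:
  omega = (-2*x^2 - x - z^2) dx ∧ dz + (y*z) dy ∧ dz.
d(omega) = 0

For a 2-form omega = sum_{i<j} g_{ij} dx_i ∧ dx_j, the exterior derivative is
  d(omega) = sum_{i<j} d(g_{ij}) ∧ dx_i ∧ dx_j = sum_{i<j, k} (∂g_{ij}/∂x_k) dx_k ∧ dx_i ∧ dx_j.
Expand each term, using dx_k ∧ dx_i ∧ dx_j = sgn(permutation) dx_{(a)} ∧ dx_{(b)} ∧ dx_{(c)} with (a < b < c) sorted:

Collecting like 3-forms: d(omega) = 0.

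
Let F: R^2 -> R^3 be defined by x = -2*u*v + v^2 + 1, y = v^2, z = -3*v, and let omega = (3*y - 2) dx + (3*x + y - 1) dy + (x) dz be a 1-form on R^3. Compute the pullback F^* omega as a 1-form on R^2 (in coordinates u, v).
F^* omega = (-6*v^3 + 4*v) du + (-18*u*v^2 + 6*u*v + 4*u + 14*v^3 - 3*v^2 - 3) dv

Using F^*(f dg) = (f ∘ F) d(g ∘ F), substitute each coordinate x_i by F_i(u, v) in f_i, and replace dx_i by d F_i = (∂F_i/∂u) du + (∂F_i/∂v) dv.
  For the x component: f_1(F) = 3*v^2 - 2; d F_1 = (-2*v) du + (-2*u + 2*v) dv
  For the y component: f_2(F) = -6*u*v + 4*v^2 + 2; d F_2 = (0) du + (2*v) dv
  For the z component: f_3(F) = -2*u*v + v^2 + 1; d F_3 = (0) du + (-3) dv
Combining and collecting du, dv coefficients:
  coeff of du: -6*v^3 + 4*v
  coeff of dv: -18*u*v^2 + 6*u*v + 4*u + 14*v^3 - 3*v^2 - 3
F^* omega = (-6*v^3 + 4*v) du + (-18*u*v^2 + 6*u*v + 4*u + 14*v^3 - 3*v^2 - 3) dv.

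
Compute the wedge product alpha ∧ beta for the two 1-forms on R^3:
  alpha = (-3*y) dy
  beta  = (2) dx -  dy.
alpha ∧ beta = (6*y) dx ∧ dy

Distribute the wedge, using dx_i ∧ dx_j = -dx_j ∧ dx_i and dx_i ∧ dx_i = 0. For each pair (i, j) with i < j, the coefficient of dx_i ∧ dx_j in alpha ∧ beta is (alpha_i * beta_j - alpha_j * beta_i). Collecting: alpha ∧ beta = (6*y) dx ∧ dy.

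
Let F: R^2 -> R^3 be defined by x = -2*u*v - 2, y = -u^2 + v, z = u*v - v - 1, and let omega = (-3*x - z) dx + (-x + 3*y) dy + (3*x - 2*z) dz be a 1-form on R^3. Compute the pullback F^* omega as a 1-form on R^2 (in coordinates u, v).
F^* omega = (6*u^3 - 4*u^2*v - 18*u*v^2 - 6*u*v - 4*u - 18*v) du + (-18*u^2*v - 3*u^2 + 10*u*v - 18*u + v + 6) dv

Using F^*(f dg) = (f ∘ F) d(g ∘ F), substitute each coordinate x_i by F_i(u, v) in f_i, and replace dx_i by d F_i = (∂F_i/∂u) du + (∂F_i/∂v) dv.
  For the x component: f_1(F) = 5*u*v + v + 7; d F_1 = (-2*v) du + (-2*u) dv
  For the y component: f_2(F) = -3*u^2 + 2*u*v + 3*v + 2; d F_2 = (-2*u) du + (1) dv
  For the z component: f_3(F) = -8*u*v + 2*v - 4; d F_3 = (v) du + (u - 1) dv
Combining and collecting du, dv coefficients:
  coeff of du: 6*u^3 - 4*u^2*v - 18*u*v^2 - 6*u*v - 4*u - 18*v
  coeff of dv: -18*u^2*v - 3*u^2 + 10*u*v - 18*u + v + 6
F^* omega = (6*u^3 - 4*u^2*v - 18*u*v^2 - 6*u*v - 4*u - 18*v) du + (-18*u^2*v - 3*u^2 + 10*u*v - 18*u + v + 6) dv.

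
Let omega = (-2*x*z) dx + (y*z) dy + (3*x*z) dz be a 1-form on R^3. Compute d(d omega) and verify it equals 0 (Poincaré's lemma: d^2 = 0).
d(d omega) = 0

Step 1: d omega = sum_{i<j} (∂f_j/∂x_i - ∂f_i/∂x_j) dx_i ∧ dx_j:
  coeff of dx ∧ dy: 0
  coeff of dx ∧ dz: 2*x + 3*z
  coeff of dy ∧ dz: -y
Step 2: Apply d again to each 2-form coefficient. The only possible 3-form in R^3 is dx ∧ dy ∧ dz, with coefficient
  ∂(coeff of dy∧dz)/∂x - ∂(coeff of dx∧dz)/∂y + ∂(coeff of dx∧dy)/∂z
  = ∂/∂x (-y) - ∂/∂y (2*x + 3*z) + ∂/∂z (0).
Each of these terms simplifies to sums of mixed partials that cancel in pairs. The result is 0 (by equality of mixed partials for smooth functions — Schwarz / Clairaut).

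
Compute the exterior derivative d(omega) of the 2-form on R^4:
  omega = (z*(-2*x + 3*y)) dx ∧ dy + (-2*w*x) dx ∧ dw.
d(omega) = (-2*x + 3*y) dx ∧ dy ∧ dz

For a 2-form omega = sum_{i<j} g_{ij} dx_i ∧ dx_j, the exterior derivative is
  d(omega) = sum_{i<j} d(g_{ij}) ∧ dx_i ∧ dx_j = sum_{i<j, k} (∂g_{ij}/∂x_k) dx_k ∧ dx_i ∧ dx_j.
Expand each term, using dx_k ∧ dx_i ∧ dx_j = sgn(permutation) dx_{(a)} ∧ dx_{(b)} ∧ dx_{(c)} with (a < b < c) sorted:
  d(z*(-2*x + 3*y)) includes (∂/∂z)(z*(-2*x + 3*y)) dz = (-2*x + 3*y) dz, which multiplied by dx ∧ dy gives (-2*x + 3*y) dx ∧ dy ∧ dz
Collecting like 3-forms: d(omega) = (-2*x + 3*y) dx ∧ dy ∧ dz.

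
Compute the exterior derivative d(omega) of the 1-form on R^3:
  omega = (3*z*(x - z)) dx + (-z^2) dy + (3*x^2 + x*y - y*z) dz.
d(omega) = (3*x + y + 6*z) dx ∧ dz + (x + z) dy ∧ dz

For a 1-form omega = sum_i f_i dx_i, the exterior derivative is
  d(omega) = sum_{i < j} (∂f_j/∂x_i - ∂f_i/∂x_j) dx_i ∧ dx_j.
  coefficient of dx ∧ dz: ∂f_3/∂x - ∂f_1/∂z = ∂(3*x^2 + x*y - y*z)/∂x - ∂(3*z*(x - z))/∂z = 3*x + y + 6*z
  coefficient of dy ∧ dz: ∂f_3/∂y - ∂f_2/∂z = ∂(3*x^2 + x*y - y*z)/∂y - ∂(-z^2)/∂z = x + z
Assembling: d(omega) = (3*x + y + 6*z) dx ∧ dz + (x + z) dy ∧ dz.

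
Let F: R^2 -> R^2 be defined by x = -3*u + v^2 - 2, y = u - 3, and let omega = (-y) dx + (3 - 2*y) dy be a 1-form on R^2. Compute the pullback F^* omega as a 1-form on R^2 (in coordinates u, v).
F^* omega = (u) du + (2*v*(3 - u)) dv

Using F^*(f dg) = (f ∘ F) d(g ∘ F), substitute each coordinate x_i by F_i(u, v) in f_i, and replace dx_i by d F_i = (∂F_i/∂u) du + (∂F_i/∂v) dv.
  For the x component: f_1(F) = 3 - u; d F_1 = (-3) du + (2*v) dv
  For the y component: f_2(F) = 9 - 2*u; d F_2 = (1) du + (0) dv
Combining and collecting du, dv coefficients:
  coeff of du: u
  coeff of dv: 2*v*(3 - u)
F^* omega = (u) du + (2*v*(3 - u)) dv.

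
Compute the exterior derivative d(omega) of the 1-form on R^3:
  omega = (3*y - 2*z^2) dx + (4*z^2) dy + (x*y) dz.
d(omega) = (-3) dx ∧ dy + (y + 4*z) dx ∧ dz + (x - 8*z) dy ∧ dz

For a 1-form omega = sum_i f_i dx_i, the exterior derivative is
  d(omega) = sum_{i < j} (∂f_j/∂x_i - ∂f_i/∂x_j) dx_i ∧ dx_j.
  coefficient of dx ∧ dy: ∂f_2/∂x - ∂f_1/∂y = ∂(4*z^2)/∂x - ∂(3*y - 2*z^2)/∂y = -3
  coefficient of dx ∧ dz: ∂f_3/∂x - ∂f_1/∂z = ∂(x*y)/∂x - ∂(3*y - 2*z^2)/∂z = y + 4*z
  coefficient of dy ∧ dz: ∂f_3/∂y - ∂f_2/∂z = ∂(x*y)/∂y - ∂(4*z^2)/∂z = x - 8*z
Assembling: d(omega) = (-3) dx ∧ dy + (y + 4*z) dx ∧ dz + (x - 8*z) dy ∧ dz.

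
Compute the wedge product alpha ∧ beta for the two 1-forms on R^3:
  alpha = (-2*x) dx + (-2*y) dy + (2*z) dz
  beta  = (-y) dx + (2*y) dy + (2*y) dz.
alpha ∧ beta = (-2*y*(2*x + y)) dx ∧ dy + (2*y*(-2*x + z)) dx ∧ dz + (-4*y*(y + z)) dy ∧ dz

Distribute the wedge, using dx_i ∧ dx_j = -dx_j ∧ dx_i and dx_i ∧ dx_i = 0. For each pair (i, j) with i < j, the coefficient of dx_i ∧ dx_j in alpha ∧ beta is (alpha_i * beta_j - alpha_j * beta_i). Collecting: alpha ∧ beta = (-2*y*(2*x + y)) dx ∧ dy + (2*y*(-2*x + z)) dx ∧ dz + (-4*y*(y + z)) dy ∧ dz.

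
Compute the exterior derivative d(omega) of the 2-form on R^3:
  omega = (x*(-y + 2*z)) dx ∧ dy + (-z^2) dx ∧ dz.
d(omega) = (2*x) dx ∧ dy ∧ dz

For a 2-form omega = sum_{i<j} g_{ij} dx_i ∧ dx_j, the exterior derivative is
  d(omega) = sum_{i<j} d(g_{ij}) ∧ dx_i ∧ dx_j = sum_{i<j, k} (∂g_{ij}/∂x_k) dx_k ∧ dx_i ∧ dx_j.
Expand each term, using dx_k ∧ dx_i ∧ dx_j = sgn(permutation) dx_{(a)} ∧ dx_{(b)} ∧ dx_{(c)} with (a < b < c) sorted:
  d(x*(-y + 2*z)) includes (∂/∂z)(x*(-y + 2*z)) dz = (2*x) dz, which multiplied by dx ∧ dy gives (2*x) dx ∧ dy ∧ dz
Collecting like 3-forms: d(omega) = (2*x) dx ∧ dy ∧ dz.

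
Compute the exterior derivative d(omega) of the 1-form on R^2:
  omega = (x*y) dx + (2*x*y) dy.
d(omega) = (-x + 2*y) dx ∧ dy

For a 1-form omega = sum_i f_i dx_i, the exterior derivative is
  d(omega) = sum_{i < j} (∂f_j/∂x_i - ∂f_i/∂x_j) dx_i ∧ dx_j.
  coefficient of dx ∧ dy: ∂f_2/∂x - ∂f_1/∂y = ∂(2*x*y)/∂x - ∂(x*y)/∂y = -x + 2*y
Assembling: d(omega) = (-x + 2*y) dx ∧ dy.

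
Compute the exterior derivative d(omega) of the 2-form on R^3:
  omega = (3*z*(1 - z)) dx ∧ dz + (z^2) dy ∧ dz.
d(omega) = 0

For a 2-form omega = sum_{i<j} g_{ij} dx_i ∧ dx_j, the exterior derivative is
  d(omega) = sum_{i<j} d(g_{ij}) ∧ dx_i ∧ dx_j = sum_{i<j, k} (∂g_{ij}/∂x_k) dx_k ∧ dx_i ∧ dx_j.
Expand each term, using dx_k ∧ dx_i ∧ dx_j = sgn(permutation) dx_{(a)} ∧ dx_{(b)} ∧ dx_{(c)} with (a < b < c) sorted:

Collecting like 3-forms: d(omega) = 0.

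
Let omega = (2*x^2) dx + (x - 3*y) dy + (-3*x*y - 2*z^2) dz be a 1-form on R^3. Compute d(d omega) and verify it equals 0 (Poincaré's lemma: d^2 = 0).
d(d omega) = 0

Step 1: d omega = sum_{i<j} (∂f_j/∂x_i - ∂f_i/∂x_j) dx_i ∧ dx_j:
  coeff of dx ∧ dy: 1
  coeff of dx ∧ dz: -3*y
  coeff of dy ∧ dz: -3*x
Step 2: Apply d again to each 2-form coefficient. The only possible 3-form in R^3 is dx ∧ dy ∧ dz, with coefficient
  ∂(coeff of dy∧dz)/∂x - ∂(coeff of dx∧dz)/∂y + ∂(coeff of dx∧dy)/∂z
  = ∂/∂x (-3*x) - ∂/∂y (-3*y) + ∂/∂z (1).
Each of these terms simplifies to sums of mixed partials that cancel in pairs. The result is 0 (by equality of mixed partials for smooth functions — Schwarz / Clairaut).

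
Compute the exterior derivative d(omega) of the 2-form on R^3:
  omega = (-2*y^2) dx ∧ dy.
d(omega) = 0

For a 2-form omega = sum_{i<j} g_{ij} dx_i ∧ dx_j, the exterior derivative is
  d(omega) = sum_{i<j} d(g_{ij}) ∧ dx_i ∧ dx_j = sum_{i<j, k} (∂g_{ij}/∂x_k) dx_k ∧ dx_i ∧ dx_j.
Expand each term, using dx_k ∧ dx_i ∧ dx_j = sgn(permutation) dx_{(a)} ∧ dx_{(b)} ∧ dx_{(c)} with (a < b < c) sorted:

Collecting like 3-forms: d(omega) = 0.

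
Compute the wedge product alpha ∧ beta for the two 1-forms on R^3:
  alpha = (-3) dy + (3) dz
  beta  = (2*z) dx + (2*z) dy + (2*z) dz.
alpha ∧ beta = (6*z) dx ∧ dy + (-12*z) dy ∧ dz + (-6*z) dx ∧ dz

Distribute the wedge, using dx_i ∧ dx_j = -dx_j ∧ dx_i and dx_i ∧ dx_i = 0. For each pair (i, j) with i < j, the coefficient of dx_i ∧ dx_j in alpha ∧ beta is (alpha_i * beta_j - alpha_j * beta_i). Collecting: alpha ∧ beta = (6*z) dx ∧ dy + (-12*z) dy ∧ dz + (-6*z) dx ∧ dz.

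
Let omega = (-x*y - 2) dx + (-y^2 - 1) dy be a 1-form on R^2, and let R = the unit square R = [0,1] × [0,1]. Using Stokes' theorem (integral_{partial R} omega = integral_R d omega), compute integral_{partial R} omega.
integral_(partial R) omega = 1/2

Stokes: integral_partial_R omega = integral_R d omega with d omega = (∂Q/∂x - ∂P/∂y) dx ∧ dy.
  ∂Q/∂x = 0
  ∂P/∂y = -x
  integrand = ∂Q/∂x - ∂P/∂y = x.
Integrating over R: integral_0^1 integral_0^1 (x) dx dy = 1/2.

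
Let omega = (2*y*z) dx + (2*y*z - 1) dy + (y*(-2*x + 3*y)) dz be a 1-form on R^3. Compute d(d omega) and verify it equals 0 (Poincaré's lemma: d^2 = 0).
d(d omega) = 0

Step 1: d omega = sum_{i<j} (∂f_j/∂x_i - ∂f_i/∂x_j) dx_i ∧ dx_j:
  coeff of dx ∧ dy: -2*z
  coeff of dx ∧ dz: -4*y
  coeff of dy ∧ dz: -2*x + 4*y
Step 2: Apply d again to each 2-form coefficient. The only possible 3-form in R^3 is dx ∧ dy ∧ dz, with coefficient
  ∂(coeff of dy∧dz)/∂x - ∂(coeff of dx∧dz)/∂y + ∂(coeff of dx∧dy)/∂z
  = ∂/∂x (-2*x + 4*y) - ∂/∂y (-4*y) + ∂/∂z (-2*z).
Each of these terms simplifies to sums of mixed partials that cancel in pairs. The result is 0 (by equality of mixed partials for smooth functions — Schwarz / Clairaut).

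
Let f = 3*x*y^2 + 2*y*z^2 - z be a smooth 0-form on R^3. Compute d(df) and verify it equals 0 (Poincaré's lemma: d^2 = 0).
d(df) = 0

Step 1: df = sum_i (∂f/∂x_i) dx_i = (3*y^2) dx + (6*x*y + 2*z^2) dy + (4*y*z - 1) dz.
Step 2: Apply d again. Using the 1-form formula, the coefficient of dx ∧ dy in d(df) is ∂^2 f/∂x ∂y - ∂^2 f/∂y ∂x = (6*y) - (6*y) = 0 (equality of mixed partials for smooth f).
Similarly for dx ∧ dz and dy ∧ dz — all coefficients vanish. So d(df) = 0.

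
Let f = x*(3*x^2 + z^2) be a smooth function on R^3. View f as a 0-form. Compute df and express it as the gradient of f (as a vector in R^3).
df = (9*x^2 + z^2) dx + (0) dy + (2*x*z) dz; grad f = (9*x^2 + z^2, 0, 2*x*z)

For a 0-form f, d f = (∂f/∂x) dx + (∂f/∂y) dy + (∂f/∂z) dz. The components of the vector representation are exactly the entries of grad f in Cartesian coordinates:
  ∂f/∂x = 9*x^2 + z^2
  ∂f/∂y = 0
  ∂f/∂z = 2*x*z.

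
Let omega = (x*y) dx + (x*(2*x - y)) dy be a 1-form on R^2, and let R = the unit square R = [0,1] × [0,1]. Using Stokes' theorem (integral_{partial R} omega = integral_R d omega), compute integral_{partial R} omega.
integral_(partial R) omega = 1

Stokes: integral_partial_R omega = integral_R d omega with d omega = (∂Q/∂x - ∂P/∂y) dx ∧ dy.
  ∂Q/∂x = 4*x - y
  ∂P/∂y = x
  integrand = ∂Q/∂x - ∂P/∂y = 3*x - y.
Integrating over R: integral_0^1 integral_0^1 (3*x - y) dx dy = 1.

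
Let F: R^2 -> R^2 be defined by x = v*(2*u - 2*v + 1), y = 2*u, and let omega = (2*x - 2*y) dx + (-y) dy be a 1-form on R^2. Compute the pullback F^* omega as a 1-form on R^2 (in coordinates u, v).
F^* omega = (8*u*v^2 - 8*u*v - 4*u - 8*v^3 + 4*v^2) du + (8*u^2*v - 8*u^2 - 24*u*v^2 + 24*u*v - 4*u + 16*v^3 - 12*v^2 + 2*v) dv

Using F^*(f dg) = (f ∘ F) d(g ∘ F), substitute each coordinate x_i by F_i(u, v) in f_i, and replace dx_i by d F_i = (∂F_i/∂u) du + (∂F_i/∂v) dv.
  For the x component: f_1(F) = 4*u*v - 4*u - 4*v^2 + 2*v; d F_1 = (2*v) du + (2*u - 4*v + 1) dv
  For the y component: f_2(F) = -2*u; d F_2 = (2) du + (0) dv
Combining and collecting du, dv coefficients:
  coeff of du: 8*u*v^2 - 8*u*v - 4*u - 8*v^3 + 4*v^2
  coeff of dv: 8*u^2*v - 8*u^2 - 24*u*v^2 + 24*u*v - 4*u + 16*v^3 - 12*v^2 + 2*v
F^* omega = (8*u*v^2 - 8*u*v - 4*u - 8*v^3 + 4*v^2) du + (8*u^2*v - 8*u^2 - 24*u*v^2 + 24*u*v - 4*u + 16*v^3 - 12*v^2 + 2*v) dv.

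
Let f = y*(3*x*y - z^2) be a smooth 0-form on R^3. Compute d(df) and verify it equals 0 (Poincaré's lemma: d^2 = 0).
d(df) = 0

Step 1: df = sum_i (∂f/∂x_i) dx_i = (3*y^2) dx + (6*x*y - z^2) dy + (-2*y*z) dz.
Step 2: Apply d again. Using the 1-form formula, the coefficient of dx ∧ dy in d(df) is ∂^2 f/∂x ∂y - ∂^2 f/∂y ∂x = (6*y) - (6*y) = 0 (equality of mixed partials for smooth f).
Similarly for dx ∧ dz and dy ∧ dz — all coefficients vanish. So d(df) = 0.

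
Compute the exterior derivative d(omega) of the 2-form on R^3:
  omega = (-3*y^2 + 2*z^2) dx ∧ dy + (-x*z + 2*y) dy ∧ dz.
d(omega) = (3*z) dx ∧ dy ∧ dz

For a 2-form omega = sum_{i<j} g_{ij} dx_i ∧ dx_j, the exterior derivative is
  d(omega) = sum_{i<j} d(g_{ij}) ∧ dx_i ∧ dx_j = sum_{i<j, k} (∂g_{ij}/∂x_k) dx_k ∧ dx_i ∧ dx_j.
Expand each term, using dx_k ∧ dx_i ∧ dx_j = sgn(permutation) dx_{(a)} ∧ dx_{(b)} ∧ dx_{(c)} with (a < b < c) sorted:
  d(-3*y^2 + 2*z^2) includes (∂/∂z)(-3*y^2 + 2*z^2) dz = (4*z) dz, which multiplied by dx ∧ dy gives (4*z) dx ∧ dy ∧ dz
  d(-x*z + 2*y) includes (∂/∂x)(-x*z + 2*y) dx = (-z) dx, which multiplied by dy ∧ dz gives (-z) dx ∧ dy ∧ dz
Collecting like 3-forms: d(omega) = (3*z) dx ∧ dy ∧ dz.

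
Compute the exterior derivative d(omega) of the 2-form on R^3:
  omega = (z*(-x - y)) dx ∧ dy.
d(omega) = (-x - y) dx ∧ dy ∧ dz

For a 2-form omega = sum_{i<j} g_{ij} dx_i ∧ dx_j, the exterior derivative is
  d(omega) = sum_{i<j} d(g_{ij}) ∧ dx_i ∧ dx_j = sum_{i<j, k} (∂g_{ij}/∂x_k) dx_k ∧ dx_i ∧ dx_j.
Expand each term, using dx_k ∧ dx_i ∧ dx_j = sgn(permutation) dx_{(a)} ∧ dx_{(b)} ∧ dx_{(c)} with (a < b < c) sorted:
  d(z*(-x - y)) includes (∂/∂z)(z*(-x - y)) dz = (-x - y) dz, which multiplied by dx ∧ dy gives (-x - y) dx ∧ dy ∧ dz
Collecting like 3-forms: d(omega) = (-x - y) dx ∧ dy ∧ dz.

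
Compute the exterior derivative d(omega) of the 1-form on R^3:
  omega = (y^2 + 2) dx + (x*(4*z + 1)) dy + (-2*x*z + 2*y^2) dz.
d(omega) = (-2*y + 4*z + 1) dx ∧ dy + (-2*z) dx ∧ dz + (-4*x + 4*y) dy ∧ dz

For a 1-form omega = sum_i f_i dx_i, the exterior derivative is
  d(omega) = sum_{i < j} (∂f_j/∂x_i - ∂f_i/∂x_j) dx_i ∧ dx_j.
  coefficient of dx ∧ dy: ∂f_2/∂x - ∂f_1/∂y = ∂(x*(4*z + 1))/∂x - ∂(y^2 + 2)/∂y = -2*y + 4*z + 1
  coefficient of dx ∧ dz: ∂f_3/∂x - ∂f_1/∂z = ∂(-2*x*z + 2*y^2)/∂x - ∂(y^2 + 2)/∂z = -2*z
  coefficient of dy ∧ dz: ∂f_3/∂y - ∂f_2/∂z = ∂(-2*x*z + 2*y^2)/∂y - ∂(x*(4*z + 1))/∂z = -4*x + 4*y
Assembling: d(omega) = (-2*y + 4*z + 1) dx ∧ dy + (-2*z) dx ∧ dz + (-4*x + 4*y) dy ∧ dz.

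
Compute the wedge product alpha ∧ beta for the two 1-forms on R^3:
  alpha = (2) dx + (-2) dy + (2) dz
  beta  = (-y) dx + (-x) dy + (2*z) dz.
alpha ∧ beta = (-2*x - 2*y) dx ∧ dy + (2*y + 4*z) dx ∧ dz + (2*x - 4*z) dy ∧ dz

Distribute the wedge, using dx_i ∧ dx_j = -dx_j ∧ dx_i and dx_i ∧ dx_i = 0. For each pair (i, j) with i < j, the coefficient of dx_i ∧ dx_j in alpha ∧ beta is (alpha_i * beta_j - alpha_j * beta_i). Collecting: alpha ∧ beta = (-2*x - 2*y) dx ∧ dy + (2*y + 4*z) dx ∧ dz + (2*x - 4*z) dy ∧ dz.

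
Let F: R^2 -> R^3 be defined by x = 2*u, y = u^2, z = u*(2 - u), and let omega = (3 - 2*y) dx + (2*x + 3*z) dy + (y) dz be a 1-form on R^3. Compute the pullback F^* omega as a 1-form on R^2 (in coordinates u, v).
F^* omega = (-8*u^3 + 18*u^2 + 6) du

Using F^*(f dg) = (f ∘ F) d(g ∘ F), substitute each coordinate x_i by F_i(u, v) in f_i, and replace dx_i by d F_i = (∂F_i/∂u) du + (∂F_i/∂v) dv.
  For the x component: f_1(F) = 3 - 2*u^2; d F_1 = (2) du + (0) dv
  For the y component: f_2(F) = u*(10 - 3*u); d F_2 = (2*u) du + (0) dv
  For the z component: f_3(F) = u^2; d F_3 = (2 - 2*u) du + (0) dv
Combining and collecting du, dv coefficients:
  coeff of du: -8*u^3 + 18*u^2 + 6
  coeff of dv: 0
F^* omega = (-8*u^3 + 18*u^2 + 6) du.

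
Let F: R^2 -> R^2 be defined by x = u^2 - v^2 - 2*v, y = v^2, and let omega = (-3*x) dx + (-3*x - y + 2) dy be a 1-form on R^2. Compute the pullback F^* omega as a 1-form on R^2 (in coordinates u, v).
F^* omega = (6*u*(-u^2 + v^2 + 2*v)) du + (6*u^2 - 2*v^3 - 6*v^2 - 8*v) dv

Using F^*(f dg) = (f ∘ F) d(g ∘ F), substitute each coordinate x_i by F_i(u, v) in f_i, and replace dx_i by d F_i = (∂F_i/∂u) du + (∂F_i/∂v) dv.
  For the x component: f_1(F) = -3*u^2 + 3*v^2 + 6*v; d F_1 = (2*u) du + (-2*v - 2) dv
  For the y component: f_2(F) = -3*u^2 + 2*v^2 + 6*v + 2; d F_2 = (0) du + (2*v) dv
Combining and collecting du, dv coefficients:
  coeff of du: 6*u*(-u^2 + v^2 + 2*v)
  coeff of dv: 6*u^2 - 2*v^3 - 6*v^2 - 8*v
F^* omega = (6*u*(-u^2 + v^2 + 2*v)) du + (6*u^2 - 2*v^3 - 6*v^2 - 8*v) dv.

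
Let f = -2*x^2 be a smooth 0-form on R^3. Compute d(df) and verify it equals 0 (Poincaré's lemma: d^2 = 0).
d(df) = 0

Step 1: df = sum_i (∂f/∂x_i) dx_i = (-4*x) dx + (0) dy + (0) dz.
Step 2: Apply d again. Using the 1-form formula, the coefficient of dx ∧ dy in d(df) is ∂^2 f/∂x ∂y - ∂^2 f/∂y ∂x = (0) - (0) = 0 (equality of mixed partials for smooth f).
Similarly for dx ∧ dz and dy ∧ dz — all coefficients vanish. So d(df) = 0.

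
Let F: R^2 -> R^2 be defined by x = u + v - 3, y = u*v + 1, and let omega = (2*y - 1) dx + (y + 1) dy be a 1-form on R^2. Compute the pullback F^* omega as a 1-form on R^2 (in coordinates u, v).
F^* omega = (u*v^2 + 2*u*v + 2*v + 1) du + (u^2*v + 2*u*v + 2*u + 1) dv

Using F^*(f dg) = (f ∘ F) d(g ∘ F), substitute each coordinate x_i by F_i(u, v) in f_i, and replace dx_i by d F_i = (∂F_i/∂u) du + (∂F_i/∂v) dv.
  For the x component: f_1(F) = 2*u*v + 1; d F_1 = (1) du + (1) dv
  For the y component: f_2(F) = u*v + 2; d F_2 = (v) du + (u) dv
Combining and collecting du, dv coefficients:
  coeff of du: u*v^2 + 2*u*v + 2*v + 1
  coeff of dv: u^2*v + 2*u*v + 2*u + 1
F^* omega = (u*v^2 + 2*u*v + 2*v + 1) du + (u^2*v + 2*u*v + 2*u + 1) dv.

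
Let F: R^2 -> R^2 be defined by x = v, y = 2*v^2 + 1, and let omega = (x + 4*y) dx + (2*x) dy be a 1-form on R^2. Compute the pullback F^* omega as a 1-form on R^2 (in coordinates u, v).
F^* omega = (16*v^2 + v + 4) dv

Using F^*(f dg) = (f ∘ F) d(g ∘ F), substitute each coordinate x_i by F_i(u, v) in f_i, and replace dx_i by d F_i = (∂F_i/∂u) du + (∂F_i/∂v) dv.
  For the x component: f_1(F) = 8*v^2 + v + 4; d F_1 = (0) du + (1) dv
  For the y component: f_2(F) = 2*v; d F_2 = (0) du + (4*v) dv
Combining and collecting du, dv coefficients:
  coeff of du: 0
  coeff of dv: 16*v^2 + v + 4
F^* omega = (16*v^2 + v + 4) dv.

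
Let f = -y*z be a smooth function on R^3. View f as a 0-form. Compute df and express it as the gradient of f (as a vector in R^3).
df = (0) dx + (-z) dy + (-y) dz; grad f = (0, -z, -y)

For a 0-form f, d f = (∂f/∂x) dx + (∂f/∂y) dy + (∂f/∂z) dz. The components of the vector representation are exactly the entries of grad f in Cartesian coordinates:
  ∂f/∂x = 0
  ∂f/∂y = -z
  ∂f/∂z = -y.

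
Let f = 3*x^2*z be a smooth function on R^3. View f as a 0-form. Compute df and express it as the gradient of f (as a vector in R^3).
df = (6*x*z) dx + (0) dy + (3*x^2) dz; grad f = (6*x*z, 0, 3*x^2)

For a 0-form f, d f = (∂f/∂x) dx + (∂f/∂y) dy + (∂f/∂z) dz. The components of the vector representation are exactly the entries of grad f in Cartesian coordinates:
  ∂f/∂x = 6*x*z
  ∂f/∂y = 0
  ∂f/∂z = 3*x^2.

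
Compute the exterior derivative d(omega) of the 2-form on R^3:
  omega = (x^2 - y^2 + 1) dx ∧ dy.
d(omega) = 0

For a 2-form omega = sum_{i<j} g_{ij} dx_i ∧ dx_j, the exterior derivative is
  d(omega) = sum_{i<j} d(g_{ij}) ∧ dx_i ∧ dx_j = sum_{i<j, k} (∂g_{ij}/∂x_k) dx_k ∧ dx_i ∧ dx_j.
Expand each term, using dx_k ∧ dx_i ∧ dx_j = sgn(permutation) dx_{(a)} ∧ dx_{(b)} ∧ dx_{(c)} with (a < b < c) sorted:

Collecting like 3-forms: d(omega) = 0.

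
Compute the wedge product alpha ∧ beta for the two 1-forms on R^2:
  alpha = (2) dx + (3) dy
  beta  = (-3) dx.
alpha ∧ beta = (9) dx ∧ dy

Distribute the wedge, using dx_i ∧ dx_j = -dx_j ∧ dx_i and dx_i ∧ dx_i = 0. For each pair (i, j) with i < j, the coefficient of dx_i ∧ dx_j in alpha ∧ beta is (alpha_i * beta_j - alpha_j * beta_i). Collecting: alpha ∧ beta = (9) dx ∧ dy.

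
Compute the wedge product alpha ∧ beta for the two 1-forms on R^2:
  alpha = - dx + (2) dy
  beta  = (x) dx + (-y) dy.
alpha ∧ beta = (-2*x + y) dx ∧ dy

Distribute the wedge, using dx_i ∧ dx_j = -dx_j ∧ dx_i and dx_i ∧ dx_i = 0. For each pair (i, j) with i < j, the coefficient of dx_i ∧ dx_j in alpha ∧ beta is (alpha_i * beta_j - alpha_j * beta_i). Collecting: alpha ∧ beta = (-2*x + y) dx ∧ dy.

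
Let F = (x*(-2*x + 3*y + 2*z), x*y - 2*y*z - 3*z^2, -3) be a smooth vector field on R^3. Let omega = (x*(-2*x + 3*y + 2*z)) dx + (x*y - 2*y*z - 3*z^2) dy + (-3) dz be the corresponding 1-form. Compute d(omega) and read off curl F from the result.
d(omega) = (2*y + 6*z) dy ∧ dz + (2*x) dz ∧ dx + (-3*x + y) dx ∧ dy; curl F = (2*y + 6*z, 2*x, -3*x + y)

d omega = sum_{i<j} (∂f_j/∂x_i - ∂f_i/∂x_j) dx_i ∧ dx_j. Under the identification (dy ∧ dz, dz ∧ dx, dx ∧ dy) ↔ (e_x, e_y, e_z), the coefficients are exactly the components of curl F. Compute:
  ∂R/∂y - ∂Q/∂z = (0) - (-2*y - 6*z) = 2*y + 6*z
  ∂P/∂z - ∂R/∂x = (2*x) - (0) = 2*x
  ∂Q/∂x - ∂P/∂y = (y) - (3*x) = -3*x + y.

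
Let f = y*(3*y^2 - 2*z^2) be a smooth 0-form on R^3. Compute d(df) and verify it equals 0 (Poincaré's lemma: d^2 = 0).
d(df) = 0

Step 1: df = sum_i (∂f/∂x_i) dx_i = (0) dx + (9*y^2 - 2*z^2) dy + (-4*y*z) dz.
Step 2: Apply d again. Using the 1-form formula, the coefficient of dx ∧ dy in d(df) is ∂^2 f/∂x ∂y - ∂^2 f/∂y ∂x = (0) - (0) = 0 (equality of mixed partials for smooth f).
Similarly for dx ∧ dz and dy ∧ dz — all coefficients vanish. So d(df) = 0.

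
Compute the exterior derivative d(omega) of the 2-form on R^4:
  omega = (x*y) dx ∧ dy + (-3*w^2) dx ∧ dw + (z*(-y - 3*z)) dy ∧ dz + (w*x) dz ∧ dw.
d(omega) = (w) dx ∧ dz ∧ dw

For a 2-form omega = sum_{i<j} g_{ij} dx_i ∧ dx_j, the exterior derivative is
  d(omega) = sum_{i<j} d(g_{ij}) ∧ dx_i ∧ dx_j = sum_{i<j, k} (∂g_{ij}/∂x_k) dx_k ∧ dx_i ∧ dx_j.
Expand each term, using dx_k ∧ dx_i ∧ dx_j = sgn(permutation) dx_{(a)} ∧ dx_{(b)} ∧ dx_{(c)} with (a < b < c) sorted:
  d(w*x) includes (∂/∂x)(w*x) dx = (w) dx, which multiplied by dz ∧ dw gives (w) dx ∧ dz ∧ dw
Collecting like 3-forms: d(omega) = (w) dx ∧ dz ∧ dw.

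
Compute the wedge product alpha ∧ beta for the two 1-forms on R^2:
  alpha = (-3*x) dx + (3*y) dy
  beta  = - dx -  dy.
alpha ∧ beta = (3*x + 3*y) dx ∧ dy

Distribute the wedge, using dx_i ∧ dx_j = -dx_j ∧ dx_i and dx_i ∧ dx_i = 0. For each pair (i, j) with i < j, the coefficient of dx_i ∧ dx_j in alpha ∧ beta is (alpha_i * beta_j - alpha_j * beta_i). Collecting: alpha ∧ beta = (3*x + 3*y) dx ∧ dy.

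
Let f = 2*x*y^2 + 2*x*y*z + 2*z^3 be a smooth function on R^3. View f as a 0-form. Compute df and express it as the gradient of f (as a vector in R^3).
df = (2*y*(y + z)) dx + (2*x*(2*y + z)) dy + (2*x*y + 6*z^2) dz; grad f = (2*y*(y + z), 2*x*(2*y + z), 2*x*y + 6*z^2)

For a 0-form f, d f = (∂f/∂x) dx + (∂f/∂y) dy + (∂f/∂z) dz. The components of the vector representation are exactly the entries of grad f in Cartesian coordinates:
  ∂f/∂x = 2*y*(y + z)
  ∂f/∂y = 2*x*(2*y + z)
  ∂f/∂z = 2*x*y + 6*z^2.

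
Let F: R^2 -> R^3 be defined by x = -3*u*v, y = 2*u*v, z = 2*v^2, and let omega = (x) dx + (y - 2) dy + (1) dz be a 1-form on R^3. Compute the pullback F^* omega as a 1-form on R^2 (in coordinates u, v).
F^* omega = (v*(13*u*v - 4)) du + (13*u^2*v - 4*u + 4*v) dv

Using F^*(f dg) = (f ∘ F) d(g ∘ F), substitute each coordinate x_i by F_i(u, v) in f_i, and replace dx_i by d F_i = (∂F_i/∂u) du + (∂F_i/∂v) dv.
  For the x component: f_1(F) = -3*u*v; d F_1 = (-3*v) du + (-3*u) dv
  For the y component: f_2(F) = 2*u*v - 2; d F_2 = (2*v) du + (2*u) dv
  For the z component: f_3(F) = 1; d F_3 = (0) du + (4*v) dv
Combining and collecting du, dv coefficients:
  coeff of du: v*(13*u*v - 4)
  coeff of dv: 13*u^2*v - 4*u + 4*v
F^* omega = (v*(13*u*v - 4)) du + (13*u^2*v - 4*u + 4*v) dv.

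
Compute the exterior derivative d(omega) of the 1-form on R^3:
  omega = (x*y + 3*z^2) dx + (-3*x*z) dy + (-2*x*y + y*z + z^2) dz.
d(omega) = (-x - 3*z) dx ∧ dy + (-2*y - 6*z) dx ∧ dz + (x + z) dy ∧ dz

For a 1-form omega = sum_i f_i dx_i, the exterior derivative is
  d(omega) = sum_{i < j} (∂f_j/∂x_i - ∂f_i/∂x_j) dx_i ∧ dx_j.
  coefficient of dx ∧ dy: ∂f_2/∂x - ∂f_1/∂y = ∂(-3*x*z)/∂x - ∂(x*y + 3*z^2)/∂y = -x - 3*z
  coefficient of dx ∧ dz: ∂f_3/∂x - ∂f_1/∂z = ∂(-2*x*y + y*z + z^2)/∂x - ∂(x*y + 3*z^2)/∂z = -2*y - 6*z
  coefficient of dy ∧ dz: ∂f_3/∂y - ∂f_2/∂z = ∂(-2*x*y + y*z + z^2)/∂y - ∂(-3*x*z)/∂z = x + z
Assembling: d(omega) = (-x - 3*z) dx ∧ dy + (-2*y - 6*z) dx ∧ dz + (x + z) dy ∧ dz.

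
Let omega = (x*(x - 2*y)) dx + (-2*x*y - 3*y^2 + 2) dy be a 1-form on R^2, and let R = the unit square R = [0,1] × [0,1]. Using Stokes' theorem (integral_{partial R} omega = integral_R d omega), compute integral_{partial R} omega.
integral_(partial R) omega = 0

Stokes: integral_partial_R omega = integral_R d omega with d omega = (∂Q/∂x - ∂P/∂y) dx ∧ dy.
  ∂Q/∂x = -2*y
  ∂P/∂y = -2*x
  integrand = ∂Q/∂x - ∂P/∂y = 2*x - 2*y.
Integrating over R: integral_0^1 integral_0^1 (2*x - 2*y) dx dy = 0.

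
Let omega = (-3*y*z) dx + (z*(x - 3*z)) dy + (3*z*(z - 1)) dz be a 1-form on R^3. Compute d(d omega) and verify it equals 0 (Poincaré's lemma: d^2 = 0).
d(d omega) = 0

Step 1: d omega = sum_{i<j} (∂f_j/∂x_i - ∂f_i/∂x_j) dx_i ∧ dx_j:
  coeff of dx ∧ dy: 4*z
  coeff of dx ∧ dz: 3*y
  coeff of dy ∧ dz: -x + 6*z
Step 2: Apply d again to each 2-form coefficient. The only possible 3-form in R^3 is dx ∧ dy ∧ dz, with coefficient
  ∂(coeff of dy∧dz)/∂x - ∂(coeff of dx∧dz)/∂y + ∂(coeff of dx∧dy)/∂z
  = ∂/∂x (-x + 6*z) - ∂/∂y (3*y) + ∂/∂z (4*z).
Each of these terms simplifies to sums of mixed partials that cancel in pairs. The result is 0 (by equality of mixed partials for smooth functions — Schwarz / Clairaut).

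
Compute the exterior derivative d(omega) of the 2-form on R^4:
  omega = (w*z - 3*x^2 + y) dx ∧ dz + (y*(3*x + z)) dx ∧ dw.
d(omega) = (-1) dx ∧ dy ∧ dz + (-y + z) dx ∧ dz ∧ dw + (-3*x - z) dx ∧ dy ∧ dw

For a 2-form omega = sum_{i<j} g_{ij} dx_i ∧ dx_j, the exterior derivative is
  d(omega) = sum_{i<j} d(g_{ij}) ∧ dx_i ∧ dx_j = sum_{i<j, k} (∂g_{ij}/∂x_k) dx_k ∧ dx_i ∧ dx_j.
Expand each term, using dx_k ∧ dx_i ∧ dx_j = sgn(permutation) dx_{(a)} ∧ dx_{(b)} ∧ dx_{(c)} with (a < b < c) sorted:
  d(w*z - 3*x^2 + y) includes (∂/∂y)(w*z - 3*x^2 + y) dy = (1) dy, which multiplied by dx ∧ dz gives (-1) dx ∧ dy ∧ dz
  d(w*z - 3*x^2 + y) includes (∂/∂w)(w*z - 3*x^2 + y) dw = (z) dw, which multiplied by dx ∧ dz gives (z) dx ∧ dz ∧ dw
  d(y*(3*x + z)) includes (∂/∂y)(y*(3*x + z)) dy = (3*x + z) dy, which multiplied by dx ∧ dw gives (-3*x - z) dx ∧ dy ∧ dw
  d(y*(3*x + z)) includes (∂/∂z)(y*(3*x + z)) dz = (y) dz, which multiplied by dx ∧ dw gives (-y) dx ∧ dz ∧ dw
Collecting like 3-forms: d(omega) = (-1) dx ∧ dy ∧ dz + (-y + z) dx ∧ dz ∧ dw + (-3*x - z) dx ∧ dy ∧ dw.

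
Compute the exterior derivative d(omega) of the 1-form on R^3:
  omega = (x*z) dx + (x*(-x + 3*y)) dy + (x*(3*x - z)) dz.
d(omega) = (-2*x + 3*y) dx ∧ dy + (5*x - z) dx ∧ dz

For a 1-form omega = sum_i f_i dx_i, the exterior derivative is
  d(omega) = sum_{i < j} (∂f_j/∂x_i - ∂f_i/∂x_j) dx_i ∧ dx_j.
  coefficient of dx ∧ dy: ∂f_2/∂x - ∂f_1/∂y = ∂(x*(-x + 3*y))/∂x - ∂(x*z)/∂y = -2*x + 3*y
  coefficient of dx ∧ dz: ∂f_3/∂x - ∂f_1/∂z = ∂(x*(3*x - z))/∂x - ∂(x*z)/∂z = 5*x - z
Assembling: d(omega) = (-2*x + 3*y) dx ∧ dy + (5*x - z) dx ∧ dz.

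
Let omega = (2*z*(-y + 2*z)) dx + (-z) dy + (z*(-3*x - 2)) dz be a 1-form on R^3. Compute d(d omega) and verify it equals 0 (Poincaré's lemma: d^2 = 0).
d(d omega) = 0

Step 1: d omega = sum_{i<j} (∂f_j/∂x_i - ∂f_i/∂x_j) dx_i ∧ dx_j:
  coeff of dx ∧ dy: 2*z
  coeff of dx ∧ dz: 2*y - 11*z
  coeff of dy ∧ dz: 1
Step 2: Apply d again to each 2-form coefficient. The only possible 3-form in R^3 is dx ∧ dy ∧ dz, with coefficient
  ∂(coeff of dy∧dz)/∂x - ∂(coeff of dx∧dz)/∂y + ∂(coeff of dx∧dy)/∂z
  = ∂/∂x (1) - ∂/∂y (2*y - 11*z) + ∂/∂z (2*z).
Each of these terms simplifies to sums of mixed partials that cancel in pairs. The result is 0 (by equality of mixed partials for smooth functions — Schwarz / Clairaut).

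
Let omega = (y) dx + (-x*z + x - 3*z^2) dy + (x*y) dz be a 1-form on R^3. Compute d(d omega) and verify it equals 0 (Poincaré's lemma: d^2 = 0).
d(d omega) = 0

Step 1: d omega = sum_{i<j} (∂f_j/∂x_i - ∂f_i/∂x_j) dx_i ∧ dx_j:
  coeff of dx ∧ dy: -z
  coeff of dx ∧ dz: y
  coeff of dy ∧ dz: 2*x + 6*z
Step 2: Apply d again to each 2-form coefficient. The only possible 3-form in R^3 is dx ∧ dy ∧ dz, with coefficient
  ∂(coeff of dy∧dz)/∂x - ∂(coeff of dx∧dz)/∂y + ∂(coeff of dx∧dy)/∂z
  = ∂/∂x (2*x + 6*z) - ∂/∂y (y) + ∂/∂z (-z).
Each of these terms simplifies to sums of mixed partials that cancel in pairs. The result is 0 (by equality of mixed partials for smooth functions — Schwarz / Clairaut).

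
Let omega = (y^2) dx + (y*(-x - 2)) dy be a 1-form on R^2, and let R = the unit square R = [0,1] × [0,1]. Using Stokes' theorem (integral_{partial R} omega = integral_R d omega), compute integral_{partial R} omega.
integral_(partial R) omega = -3/2

Stokes: integral_partial_R omega = integral_R d omega with d omega = (∂Q/∂x - ∂P/∂y) dx ∧ dy.
  ∂Q/∂x = -y
  ∂P/∂y = 2*y
  integrand = ∂Q/∂x - ∂P/∂y = -3*y.
Integrating over R: integral_0^1 integral_0^1 (-3*y) dx dy = -3/2.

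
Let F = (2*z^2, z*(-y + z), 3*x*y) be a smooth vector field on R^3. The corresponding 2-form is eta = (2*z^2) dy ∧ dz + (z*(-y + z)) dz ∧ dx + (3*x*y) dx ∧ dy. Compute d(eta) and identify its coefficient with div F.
d(eta) = (-z) dx ∧ dy ∧ dz; div F = -z

For a 2-form in R^3 of the form above, applying d gives a 3-form with coefficient ∂P/∂x + ∂Q/∂y + ∂R/∂z:
  ∂P/∂x = 0
  ∂Q/∂y = -z
  ∂R/∂z = 0
Sum = -z, which is exactly div F.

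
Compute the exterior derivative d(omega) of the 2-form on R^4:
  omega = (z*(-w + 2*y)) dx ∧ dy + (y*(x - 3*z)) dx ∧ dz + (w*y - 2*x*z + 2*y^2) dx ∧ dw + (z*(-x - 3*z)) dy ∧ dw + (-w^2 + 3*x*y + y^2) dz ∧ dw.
d(omega) = (-w - x + 2*y + 3*z) dx ∧ dy ∧ dz + (-w - 4*y - 2*z) dx ∧ dy ∧ dw + (2*x + 3*y) dx ∧ dz ∧ dw + (4*x + 2*y + 6*z) dy ∧ dz ∧ dw

For a 2-form omega = sum_{i<j} g_{ij} dx_i ∧ dx_j, the exterior derivative is
  d(omega) = sum_{i<j} d(g_{ij}) ∧ dx_i ∧ dx_j = sum_{i<j, k} (∂g_{ij}/∂x_k) dx_k ∧ dx_i ∧ dx_j.
Expand each term, using dx_k ∧ dx_i ∧ dx_j = sgn(permutation) dx_{(a)} ∧ dx_{(b)} ∧ dx_{(c)} with (a < b < c) sorted:
  d(z*(-w + 2*y)) includes (∂/∂z)(z*(-w + 2*y)) dz = (-w + 2*y) dz, which multiplied by dx ∧ dy gives (-w + 2*y) dx ∧ dy ∧ dz
  d(z*(-w + 2*y)) includes (∂/∂w)(z*(-w + 2*y)) dw = (-z) dw, which multiplied by dx ∧ dy gives (-z) dx ∧ dy ∧ dw
  d(y*(x - 3*z)) includes (∂/∂y)(y*(x - 3*z)) dy = (x - 3*z) dy, which multiplied by dx ∧ dz gives (-x + 3*z) dx ∧ dy ∧ dz
  d(w*y - 2*x*z + 2*y^2) includes (∂/∂y)(w*y - 2*x*z + 2*y^2) dy = (w + 4*y) dy, which multiplied by dx ∧ dw gives (-w - 4*y) dx ∧ dy ∧ dw
  d(w*y - 2*x*z + 2*y^2) includes (∂/∂z)(w*y - 2*x*z + 2*y^2) dz = (-2*x) dz, which multiplied by dx ∧ dw gives (2*x) dx ∧ dz ∧ dw
  d(z*(-x - 3*z)) includes (∂/∂x)(z*(-x - 3*z)) dx = (-z) dx, which multiplied by dy ∧ dw gives (-z) dx ∧ dy ∧ dw
  d(z*(-x - 3*z)) includes (∂/∂z)(z*(-x - 3*z)) dz = (-x - 6*z) dz, which multiplied by dy ∧ dw gives (x + 6*z) dy ∧ dz ∧ dw
  d(-w^2 + 3*x*y + y^2) includes (∂/∂x)(-w^2 + 3*x*y + y^2) dx = (3*y) dx, which multiplied by dz ∧ dw gives (3*y) dx ∧ dz ∧ dw
  d(-w^2 + 3*x*y + y^2) includes (∂/∂y)(-w^2 + 3*x*y + y^2) dy = (3*x + 2*y) dy, which multiplied by dz ∧ dw gives (3*x + 2*y) dy ∧ dz ∧ dw
Collecting like 3-forms: d(omega) = (-w - x + 2*y + 3*z) dx ∧ dy ∧ dz + (-w - 4*y - 2*z) dx ∧ dy ∧ dw + (2*x + 3*y) dx ∧ dz ∧ dw + (4*x + 2*y + 6*z) dy ∧ dz ∧ dw.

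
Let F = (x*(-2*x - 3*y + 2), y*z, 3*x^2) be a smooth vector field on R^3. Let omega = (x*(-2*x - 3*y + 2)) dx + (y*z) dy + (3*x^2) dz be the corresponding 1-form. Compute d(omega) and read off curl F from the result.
d(omega) = (-y) dy ∧ dz + (-6*x) dz ∧ dx + (3*x) dx ∧ dy; curl F = (-y, -6*x, 3*x)

d omega = sum_{i<j} (∂f_j/∂x_i - ∂f_i/∂x_j) dx_i ∧ dx_j. Under the identification (dy ∧ dz, dz ∧ dx, dx ∧ dy) ↔ (e_x, e_y, e_z), the coefficients are exactly the components of curl F. Compute:
  ∂R/∂y - ∂Q/∂z = (0) - (y) = -y
  ∂P/∂z - ∂R/∂x = (0) - (6*x) = -6*x
  ∂Q/∂x - ∂P/∂y = (0) - (-3*x) = 3*x.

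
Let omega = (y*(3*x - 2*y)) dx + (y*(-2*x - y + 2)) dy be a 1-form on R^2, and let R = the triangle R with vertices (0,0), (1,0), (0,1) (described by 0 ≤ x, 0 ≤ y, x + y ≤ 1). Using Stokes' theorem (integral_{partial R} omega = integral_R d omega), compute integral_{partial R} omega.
integral_(partial R) omega = -1/6

Stokes: integral_partial_R omega = integral_R d omega with d omega = (∂Q/∂x - ∂P/∂y) dx ∧ dy.
  ∂Q/∂x = -2*y
  ∂P/∂y = 3*x - 4*y
  integrand = ∂Q/∂x - ∂P/∂y = -3*x + 2*y.
Integrating over R: integral_0^1 integral_0^{1-x} (-3*x + 2*y) dy dx = -1/6.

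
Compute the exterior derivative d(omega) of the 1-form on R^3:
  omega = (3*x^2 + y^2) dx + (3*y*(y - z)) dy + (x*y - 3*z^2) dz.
d(omega) = (-2*y) dx ∧ dy + (y) dx ∧ dz + (x + 3*y) dy ∧ dz

For a 1-form omega = sum_i f_i dx_i, the exterior derivative is
  d(omega) = sum_{i < j} (∂f_j/∂x_i - ∂f_i/∂x_j) dx_i ∧ dx_j.
  coefficient of dx ∧ dy: ∂f_2/∂x - ∂f_1/∂y = ∂(3*y*(y - z))/∂x - ∂(3*x^2 + y^2)/∂y = -2*y
  coefficient of dx ∧ dz: ∂f_3/∂x - ∂f_1/∂z = ∂(x*y - 3*z^2)/∂x - ∂(3*x^2 + y^2)/∂z = y
  coefficient of dy ∧ dz: ∂f_3/∂y - ∂f_2/∂z = ∂(x*y - 3*z^2)/∂y - ∂(3*y*(y - z))/∂z = x + 3*y
Assembling: d(omega) = (-2*y) dx ∧ dy + (y) dx ∧ dz + (x + 3*y) dy ∧ dz.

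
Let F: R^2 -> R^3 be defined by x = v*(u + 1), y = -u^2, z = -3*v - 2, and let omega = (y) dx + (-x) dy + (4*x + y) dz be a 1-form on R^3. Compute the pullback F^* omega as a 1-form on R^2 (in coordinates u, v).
F^* omega = (u*v*(u + 2)) du + (-u^3 + 2*u^2 - 12*u*v - 12*v) dv

Using F^*(f dg) = (f ∘ F) d(g ∘ F), substitute each coordinate x_i by F_i(u, v) in f_i, and replace dx_i by d F_i = (∂F_i/∂u) du + (∂F_i/∂v) dv.
  For the x component: f_1(F) = -u^2; d F_1 = (v) du + (u + 1) dv
  For the y component: f_2(F) = v*(-u - 1); d F_2 = (-2*u) du + (0) dv
  For the z component: f_3(F) = -u^2 + 4*u*v + 4*v; d F_3 = (0) du + (-3) dv
Combining and collecting du, dv coefficients:
  coeff of du: u*v*(u + 2)
  coeff of dv: -u^3 + 2*u^2 - 12*u*v - 12*v
F^* omega = (u*v*(u + 2)) du + (-u^3 + 2*u^2 - 12*u*v - 12*v) dv.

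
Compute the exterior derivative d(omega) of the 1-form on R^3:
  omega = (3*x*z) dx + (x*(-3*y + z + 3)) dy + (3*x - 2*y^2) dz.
d(omega) = (-3*y + z + 3) dx ∧ dy + (3 - 3*x) dx ∧ dz + (-x - 4*y) dy ∧ dz

For a 1-form omega = sum_i f_i dx_i, the exterior derivative is
  d(omega) = sum_{i < j} (∂f_j/∂x_i - ∂f_i/∂x_j) dx_i ∧ dx_j.
  coefficient of dx ∧ dy: ∂f_2/∂x - ∂f_1/∂y = ∂(x*(-3*y + z + 3))/∂x - ∂(3*x*z)/∂y = -3*y + z + 3
  coefficient of dx ∧ dz: ∂f_3/∂x - ∂f_1/∂z = ∂(3*x - 2*y^2)/∂x - ∂(3*x*z)/∂z = 3 - 3*x
  coefficient of dy ∧ dz: ∂f_3/∂y - ∂f_2/∂z = ∂(3*x - 2*y^2)/∂y - ∂(x*(-3*y + z + 3))/∂z = -x - 4*y
Assembling: d(omega) = (-3*y + z + 3) dx ∧ dy + (3 - 3*x) dx ∧ dz + (-x - 4*y) dy ∧ dz.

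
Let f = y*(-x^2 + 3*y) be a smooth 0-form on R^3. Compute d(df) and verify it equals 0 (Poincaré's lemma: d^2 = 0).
d(df) = 0

Step 1: df = sum_i (∂f/∂x_i) dx_i = (-2*x*y) dx + (-x^2 + 6*y) dy + (0) dz.
Step 2: Apply d again. Using the 1-form formula, the coefficient of dx ∧ dy in d(df) is ∂^2 f/∂x ∂y - ∂^2 f/∂y ∂x = (-2*x) - (-2*x) = 0 (equality of mixed partials for smooth f).
Similarly for dx ∧ dz and dy ∧ dz — all coefficients vanish. So d(df) = 0.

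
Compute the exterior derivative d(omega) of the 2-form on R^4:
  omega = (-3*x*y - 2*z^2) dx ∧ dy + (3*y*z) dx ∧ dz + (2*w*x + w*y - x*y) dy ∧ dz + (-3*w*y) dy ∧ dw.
d(omega) = (2*w - y - 7*z) dx ∧ dy ∧ dz + (2*x + y) dy ∧ dz ∧ dw

For a 2-form omega = sum_{i<j} g_{ij} dx_i ∧ dx_j, the exterior derivative is
  d(omega) = sum_{i<j} d(g_{ij}) ∧ dx_i ∧ dx_j = sum_{i<j, k} (∂g_{ij}/∂x_k) dx_k ∧ dx_i ∧ dx_j.
Expand each term, using dx_k ∧ dx_i ∧ dx_j = sgn(permutation) dx_{(a)} ∧ dx_{(b)} ∧ dx_{(c)} with (a < b < c) sorted:
  d(-3*x*y - 2*z^2) includes (∂/∂z)(-3*x*y - 2*z^2) dz = (-4*z) dz, which multiplied by dx ∧ dy gives (-4*z) dx ∧ dy ∧ dz
  d(3*y*z) includes (∂/∂y)(3*y*z) dy = (3*z) dy, which multiplied by dx ∧ dz gives (-3*z) dx ∧ dy ∧ dz
  d(2*w*x + w*y - x*y) includes (∂/∂x)(2*w*x + w*y - x*y) dx = (2*w - y) dx, which multiplied by dy ∧ dz gives (2*w - y) dx ∧ dy ∧ dz
  d(2*w*x + w*y - x*y) includes (∂/∂w)(2*w*x + w*y - x*y) dw = (2*x + y) dw, which multiplied by dy ∧ dz gives (2*x + y) dy ∧ dz ∧ dw
Collecting like 3-forms: d(omega) = (2*w - y - 7*z) dx ∧ dy ∧ dz + (2*x + y) dy ∧ dz ∧ dw.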